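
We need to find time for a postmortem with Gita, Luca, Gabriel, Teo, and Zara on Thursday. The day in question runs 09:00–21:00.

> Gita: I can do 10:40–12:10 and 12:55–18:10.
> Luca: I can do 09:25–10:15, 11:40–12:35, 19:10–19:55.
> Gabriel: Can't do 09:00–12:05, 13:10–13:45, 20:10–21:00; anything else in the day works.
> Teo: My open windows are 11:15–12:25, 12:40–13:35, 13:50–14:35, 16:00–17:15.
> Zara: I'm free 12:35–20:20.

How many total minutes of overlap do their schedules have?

Gita free: 10:40-12:10, 12:55-18:10.
Luca free: 09:25-10:15, 11:40-12:35, 19:10-19:55.
Gabriel free: 12:05-13:10, 13:45-20:10 (invert busy blocks within the working day).
Teo free: 11:15-12:25, 12:40-13:35, 13:50-14:35, 16:00-17:15.
Zara free: 12:35-20:20.
Gita ∩ Luca: 11:40-12:10.
Gita ∩ Luca ∩ Gabriel: 12:05-12:10.
Gita ∩ Luca ∩ Gabriel ∩ Teo: 12:05-12:10.
Gita ∩ Luca ∩ Gabriel ∩ Teo ∩ Zara: ∅.
There is no time when everyone is free.
There is no common window, so the total is 0 minutes.

0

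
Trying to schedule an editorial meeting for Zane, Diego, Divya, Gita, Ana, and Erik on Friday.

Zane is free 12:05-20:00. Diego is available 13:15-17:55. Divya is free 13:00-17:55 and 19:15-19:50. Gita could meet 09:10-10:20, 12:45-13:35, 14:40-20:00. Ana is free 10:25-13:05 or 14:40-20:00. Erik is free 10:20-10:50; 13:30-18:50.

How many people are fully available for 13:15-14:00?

Zane, Diego, and Divya can make the full 13:15-14:00 slot — that's 3.

3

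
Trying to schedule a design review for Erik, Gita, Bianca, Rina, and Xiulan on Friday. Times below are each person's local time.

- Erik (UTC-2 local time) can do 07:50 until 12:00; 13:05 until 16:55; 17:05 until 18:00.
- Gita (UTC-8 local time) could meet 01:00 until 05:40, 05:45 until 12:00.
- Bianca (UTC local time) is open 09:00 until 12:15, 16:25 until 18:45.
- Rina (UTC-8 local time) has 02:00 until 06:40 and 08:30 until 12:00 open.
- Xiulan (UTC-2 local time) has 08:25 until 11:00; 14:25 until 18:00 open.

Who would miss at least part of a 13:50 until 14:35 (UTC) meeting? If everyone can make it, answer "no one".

Erik in UTC: 09:50-14:00, 15:05-18:55, 19:05-20:00 (add 2h to convert from UTC-2).
Gita in UTC: 09:00-13:40, 13:45-20:00 (add 8h to convert from UTC-8).
Bianca in UTC: 09:00-12:15, 16:25-18:45.
Rina in UTC: 10:00-14:40, 16:30-20:00 (add 8h to convert from UTC-8).
Xiulan in UTC: 10:25-13:00, 16:25-20:00 (add 2h to convert from UTC-2).
Erik: not fully free for 13:50-14:35. Gita: free for 13:50-14:35. Bianca: not fully free for 13:50-14:35. Rina: free for 13:50-14:35. Xiulan: not fully free for 13:50-14:35.

Bianca, Erik, Xiulan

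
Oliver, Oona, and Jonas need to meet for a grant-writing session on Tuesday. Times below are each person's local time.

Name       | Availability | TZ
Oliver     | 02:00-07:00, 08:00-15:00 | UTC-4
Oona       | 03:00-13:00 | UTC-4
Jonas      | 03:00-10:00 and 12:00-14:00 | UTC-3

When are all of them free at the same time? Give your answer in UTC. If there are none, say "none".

Oliver in UTC: 06:00-11:00, 12:00-19:00 (add 4h to convert from UTC-4).
Oona in UTC: 07:00-17:00 (add 4h to convert from UTC-4).
Jonas in UTC: 06:00-13:00, 15:00-17:00 (add 3h to convert from UTC-3).
Oliver ∩ Oona: 07:00-11:00, 12:00-17:00.
Oliver ∩ Oona ∩ Jonas: 07:00-11:00, 12:00-13:00, 15:00-17:00.
So the common availability across everyone is 07:00-11:00, 12:00-13:00, 15:00-17:00.

07:00-11:00, 12:00-13:00, 15:00-17:00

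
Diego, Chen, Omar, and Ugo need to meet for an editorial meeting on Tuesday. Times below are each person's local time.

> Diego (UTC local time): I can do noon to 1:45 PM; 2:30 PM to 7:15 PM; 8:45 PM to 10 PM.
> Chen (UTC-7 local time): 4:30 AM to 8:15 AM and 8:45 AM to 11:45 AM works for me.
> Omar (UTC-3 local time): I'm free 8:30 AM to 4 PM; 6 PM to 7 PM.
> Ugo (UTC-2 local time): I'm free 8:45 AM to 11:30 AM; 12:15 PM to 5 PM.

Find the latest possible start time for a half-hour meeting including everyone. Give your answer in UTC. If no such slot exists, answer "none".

18:15

Diego in UTC: 12:00-13:45, 14:30-19:15, 20:45-22:00.
Chen in UTC: 11:30-15:15, 15:45-18:45 (add 7h to convert from UTC-7).
Omar in UTC: 11:30-19:00, 21:00-22:00 (add 3h to convert from UTC-3).
Ugo in UTC: 10:45-13:30, 14:15-19:00 (add 2h to convert from UTC-2).
Diego ∩ Chen: 12:00-13:45, 14:30-15:15, 15:45-18:45.
Diego ∩ Chen ∩ Omar: 12:00-13:45, 14:30-15:15, 15:45-18:45.
Diego ∩ Chen ∩ Omar ∩ Ugo: 12:00-13:30, 14:30-15:15, 15:45-18:45.
Those are the intersection windows.
The last common window of at least 30 minutes is 15:45-18:45; a 30-minute meeting can start as late as 18:15 and still end by 18:45.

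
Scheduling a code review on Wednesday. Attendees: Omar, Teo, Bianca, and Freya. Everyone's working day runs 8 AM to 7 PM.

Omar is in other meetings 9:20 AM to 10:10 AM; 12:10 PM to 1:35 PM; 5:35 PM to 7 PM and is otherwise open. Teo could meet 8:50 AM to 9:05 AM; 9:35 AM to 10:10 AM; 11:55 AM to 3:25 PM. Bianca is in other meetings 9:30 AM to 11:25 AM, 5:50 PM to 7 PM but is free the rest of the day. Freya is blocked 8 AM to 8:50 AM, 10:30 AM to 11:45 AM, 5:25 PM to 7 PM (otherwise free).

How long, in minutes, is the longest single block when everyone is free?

Omar free: 08:00-09:20, 10:10-12:10, 13:35-17:35 (invert busy blocks within the working day).
Teo free: 08:50-09:05, 09:35-10:10, 11:55-15:25.
Bianca free: 08:00-09:30, 11:25-17:50 (invert busy blocks within the working day).
Freya free: 08:50-10:30, 11:45-17:25 (invert busy blocks within the working day).
Omar ∩ Teo: 08:50-09:05, 11:55-12:10, 13:35-15:25.
Omar ∩ Teo ∩ Bianca: 08:50-09:05, 11:55-12:10, 13:35-15:25.
Omar ∩ Teo ∩ Bianca ∩ Freya: 08:50-09:05, 11:55-12:10, 13:35-15:25.
The longest is 13:35-15:25 at 110 minutes.

110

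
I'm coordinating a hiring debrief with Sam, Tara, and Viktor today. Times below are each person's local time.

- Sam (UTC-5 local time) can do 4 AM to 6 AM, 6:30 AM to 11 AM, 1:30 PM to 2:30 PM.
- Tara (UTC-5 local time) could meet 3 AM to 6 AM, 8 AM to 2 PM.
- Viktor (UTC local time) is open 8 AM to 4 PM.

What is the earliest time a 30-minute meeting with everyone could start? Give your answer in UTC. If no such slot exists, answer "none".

09:00

Sam in UTC: 09:00-11:00, 11:30-16:00, 18:30-19:30 (add 5h to convert from UTC-5).
Tara in UTC: 08:00-11:00, 13:00-19:00 (add 5h to convert from UTC-5).
Viktor in UTC: 08:00-16:00.
Sam ∩ Tara: 09:00-11:00, 13:00-16:00, 18:30-19:00.
Sam ∩ Tara ∩ Viktor: 09:00-11:00, 13:00-16:00.
Those are the intersection windows.
The first common window of at least 30 minutes is 09:00-11:00, so the earliest start is 09:00.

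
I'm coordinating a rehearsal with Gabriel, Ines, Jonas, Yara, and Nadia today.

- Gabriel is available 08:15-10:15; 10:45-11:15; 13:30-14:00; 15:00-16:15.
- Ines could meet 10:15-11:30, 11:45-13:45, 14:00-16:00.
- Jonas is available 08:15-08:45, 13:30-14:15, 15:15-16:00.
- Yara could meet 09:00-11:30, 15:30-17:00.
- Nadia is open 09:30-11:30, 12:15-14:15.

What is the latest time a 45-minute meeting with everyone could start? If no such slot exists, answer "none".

Gabriel ∩ Ines: 10:45-11:15, 13:30-13:45, 15:00-16:00.
Gabriel ∩ Ines ∩ Jonas: 13:30-13:45, 15:15-16:00.
Gabriel ∩ Ines ∩ Jonas ∩ Yara: 15:30-16:00.
Gabriel ∩ Ines ∩ Jonas ∩ Yara ∩ Nadia: ∅.
There is no time when everyone is free.
No common window is at least 45 minutes long.

none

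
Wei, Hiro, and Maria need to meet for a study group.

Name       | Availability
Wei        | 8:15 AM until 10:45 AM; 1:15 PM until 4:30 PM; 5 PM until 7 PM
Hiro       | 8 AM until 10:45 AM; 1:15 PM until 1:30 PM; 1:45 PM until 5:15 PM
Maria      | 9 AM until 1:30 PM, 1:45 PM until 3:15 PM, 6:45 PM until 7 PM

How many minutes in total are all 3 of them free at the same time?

210

Wei ∩ Hiro: 08:15-10:45, 13:15-13:30, 13:45-16:30, 17:00-17:15.
Wei ∩ Hiro ∩ Maria: 09:00-10:45, 13:15-13:30, 13:45-15:15.
Summing the common windows: 105 + 15 + 90 = 210 minutes.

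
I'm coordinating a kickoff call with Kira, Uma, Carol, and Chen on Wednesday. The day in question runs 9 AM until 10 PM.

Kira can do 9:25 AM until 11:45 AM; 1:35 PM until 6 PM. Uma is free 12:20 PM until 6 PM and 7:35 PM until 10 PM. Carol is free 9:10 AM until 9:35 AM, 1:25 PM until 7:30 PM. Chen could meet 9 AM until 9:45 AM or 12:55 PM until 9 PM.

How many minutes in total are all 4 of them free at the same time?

265

Kira ∩ Uma: 13:35-18:00.
Kira ∩ Uma ∩ Carol: 13:35-18:00.
Kira ∩ Uma ∩ Carol ∩ Chen: 13:35-18:00.
So the common availability across everyone is 13:35-18:00.
That's a single block of 265 minutes.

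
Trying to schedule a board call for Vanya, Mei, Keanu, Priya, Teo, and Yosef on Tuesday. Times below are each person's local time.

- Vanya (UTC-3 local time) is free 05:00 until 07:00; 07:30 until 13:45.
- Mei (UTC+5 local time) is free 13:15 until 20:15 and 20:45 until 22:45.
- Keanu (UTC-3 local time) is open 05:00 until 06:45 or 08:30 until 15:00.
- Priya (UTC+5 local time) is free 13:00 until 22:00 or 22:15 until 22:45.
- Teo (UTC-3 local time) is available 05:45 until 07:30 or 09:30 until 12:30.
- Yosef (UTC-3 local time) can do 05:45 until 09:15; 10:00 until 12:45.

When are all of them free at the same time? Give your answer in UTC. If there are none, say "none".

Vanya in UTC: 08:00-10:00, 10:30-16:45 (add 3h to convert from UTC-3).
Mei in UTC: 08:15-15:15, 15:45-17:45 (subtract 5h to convert from UTC+5).
Keanu in UTC: 08:00-09:45, 11:30-18:00 (add 3h to convert from UTC-3).
Priya in UTC: 08:00-17:00, 17:15-17:45 (subtract 5h to convert from UTC+5).
Teo in UTC: 08:45-10:30, 12:30-15:30 (add 3h to convert from UTC-3).
Yosef in UTC: 08:45-12:15, 13:00-15:45 (add 3h to convert from UTC-3).
Vanya ∩ Mei: 08:15-10:00, 10:30-15:15, 15:45-16:45.
Vanya ∩ Mei ∩ Keanu: 08:15-09:45, 11:30-15:15, 15:45-16:45.
Vanya ∩ Mei ∩ Keanu ∩ Priya: 08:15-09:45, 11:30-15:15, 15:45-16:45.
Vanya ∩ Mei ∩ Keanu ∩ Priya ∩ Teo: 08:45-09:45, 12:30-15:15.
Vanya ∩ Mei ∩ Keanu ∩ Priya ∩ Teo ∩ Yosef: 08:45-09:45, 13:00-15:15.

08:45-09:45, 13:00-15:15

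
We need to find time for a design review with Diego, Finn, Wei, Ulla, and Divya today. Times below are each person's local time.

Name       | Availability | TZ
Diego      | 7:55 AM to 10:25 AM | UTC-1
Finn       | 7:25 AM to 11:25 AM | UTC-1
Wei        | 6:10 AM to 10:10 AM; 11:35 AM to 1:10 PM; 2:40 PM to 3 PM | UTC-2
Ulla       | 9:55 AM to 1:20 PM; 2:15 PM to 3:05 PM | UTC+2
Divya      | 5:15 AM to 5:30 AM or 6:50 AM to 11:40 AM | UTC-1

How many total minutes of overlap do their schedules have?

Diego in UTC: 08:55-11:25 (add 1h to convert from UTC-1).
Finn in UTC: 08:25-12:25 (add 1h to convert from UTC-1).
Wei in UTC: 08:10-12:10, 13:35-15:10, 16:40-17:00 (add 2h to convert from UTC-2).
Ulla in UTC: 07:55-11:20, 12:15-13:05 (subtract 2h to convert from UTC+2).
Divya in UTC: 06:15-06:30, 07:50-12:40 (add 1h to convert from UTC-1).
Diego ∩ Finn: 08:55-11:25.
Diego ∩ Finn ∩ Wei: 08:55-11:25.
Diego ∩ Finn ∩ Wei ∩ Ulla: 08:55-11:20.
Diego ∩ Finn ∩ Wei ∩ Ulla ∩ Divya: 08:55-11:20.
Those are the intersection windows.
That's a single block of 145 minutes.

145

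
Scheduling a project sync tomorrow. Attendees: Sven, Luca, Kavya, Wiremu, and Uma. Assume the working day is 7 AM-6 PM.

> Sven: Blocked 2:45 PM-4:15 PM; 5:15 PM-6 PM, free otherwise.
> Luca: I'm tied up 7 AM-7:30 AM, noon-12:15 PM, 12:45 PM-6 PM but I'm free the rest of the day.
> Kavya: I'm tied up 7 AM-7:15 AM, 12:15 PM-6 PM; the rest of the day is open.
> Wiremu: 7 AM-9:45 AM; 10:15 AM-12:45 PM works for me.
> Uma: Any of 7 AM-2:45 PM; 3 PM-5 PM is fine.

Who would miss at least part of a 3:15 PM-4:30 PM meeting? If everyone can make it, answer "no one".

Kavya, Luca, Sven, Wiremu

Sven free: 07:00-14:45, 16:15-17:15 (invert busy blocks within the working day).
Luca free: 07:30-12:00, 12:15-12:45 (invert busy blocks within the working day).
Kavya free: 07:15-12:15 (invert busy blocks within the working day).
Wiremu free: 07:00-09:45, 10:15-12:45.
Uma free: 07:00-14:45, 15:00-17:00.
Sven: not fully free for 15:15-16:30. Luca: not fully free for 15:15-16:30. Kavya: not fully free for 15:15-16:30. Wiremu: not fully free for 15:15-16:30. Uma: free for 15:15-16:30.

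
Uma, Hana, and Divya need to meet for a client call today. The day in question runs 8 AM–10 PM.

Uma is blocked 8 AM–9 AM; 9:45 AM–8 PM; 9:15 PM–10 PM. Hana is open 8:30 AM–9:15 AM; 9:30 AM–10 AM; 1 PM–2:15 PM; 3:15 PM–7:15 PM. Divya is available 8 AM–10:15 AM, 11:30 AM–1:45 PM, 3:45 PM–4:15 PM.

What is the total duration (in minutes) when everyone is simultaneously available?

30

Uma free: 09:00-09:45, 20:00-21:15 (invert busy blocks within the working day).
Hana free: 08:30-09:15, 09:30-10:00, 13:00-14:15, 15:15-19:15.
Divya free: 08:00-10:15, 11:30-13:45, 15:45-16:15.
Uma ∩ Hana: 09:00-09:15, 09:30-09:45.
Uma ∩ Hana ∩ Divya: 09:00-09:15, 09:30-09:45.
Summing the common windows: 15 + 15 = 30 minutes.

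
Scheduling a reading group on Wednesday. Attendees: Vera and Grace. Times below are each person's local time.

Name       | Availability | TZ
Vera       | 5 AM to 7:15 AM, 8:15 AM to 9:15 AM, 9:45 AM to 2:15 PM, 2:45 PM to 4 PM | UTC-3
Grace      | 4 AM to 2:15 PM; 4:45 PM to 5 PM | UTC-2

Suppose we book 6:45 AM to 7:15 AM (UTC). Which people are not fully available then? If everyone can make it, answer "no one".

Vera

Vera in UTC: 08:00-10:15, 11:15-12:15, 12:45-17:15, 17:45-19:00 (add 3h to convert from UTC-3).
Grace in UTC: 06:00-16:15, 18:45-19:00 (add 2h to convert from UTC-2).
Vera: not fully free for 06:45-07:15. Grace: free for 06:45-07:15.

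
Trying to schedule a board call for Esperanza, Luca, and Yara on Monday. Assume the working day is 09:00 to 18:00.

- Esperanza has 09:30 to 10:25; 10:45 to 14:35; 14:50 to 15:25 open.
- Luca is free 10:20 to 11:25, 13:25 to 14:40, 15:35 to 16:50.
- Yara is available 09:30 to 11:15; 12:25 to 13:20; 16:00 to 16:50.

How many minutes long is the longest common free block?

30

Esperanza ∩ Luca: 10:20-10:25, 10:45-11:25, 13:25-14:35.
Esperanza ∩ Luca ∩ Yara: 10:20-10:25, 10:45-11:15.
Those are the intersection windows.
The longest is 10:45-11:15 at 30 minutes.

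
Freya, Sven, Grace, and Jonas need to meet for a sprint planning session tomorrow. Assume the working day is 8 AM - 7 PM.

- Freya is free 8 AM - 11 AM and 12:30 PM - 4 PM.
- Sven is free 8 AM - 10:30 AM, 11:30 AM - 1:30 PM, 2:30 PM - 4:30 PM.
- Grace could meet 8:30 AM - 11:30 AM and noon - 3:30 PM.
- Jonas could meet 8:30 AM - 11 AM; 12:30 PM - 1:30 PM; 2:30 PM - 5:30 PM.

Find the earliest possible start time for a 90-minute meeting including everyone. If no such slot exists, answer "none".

08:30

Freya ∩ Sven: 08:00-10:30, 12:30-13:30, 14:30-16:00.
Freya ∩ Sven ∩ Grace: 08:30-10:30, 12:30-13:30, 14:30-15:30.
Freya ∩ Sven ∩ Grace ∩ Jonas: 08:30-10:30, 12:30-13:30, 14:30-15:30.
So the common availability across everyone is 08:30-10:30, 12:30-13:30, 14:30-15:30.
The first common window of at least 90 minutes is 08:30-10:30, so the earliest start is 08:30.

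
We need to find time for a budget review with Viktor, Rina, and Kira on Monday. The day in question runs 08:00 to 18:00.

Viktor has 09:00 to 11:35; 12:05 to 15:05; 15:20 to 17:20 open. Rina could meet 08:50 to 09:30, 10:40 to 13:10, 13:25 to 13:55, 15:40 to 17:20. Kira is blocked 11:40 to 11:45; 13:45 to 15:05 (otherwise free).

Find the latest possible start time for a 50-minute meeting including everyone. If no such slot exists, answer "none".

Viktor free: 09:00-11:35, 12:05-15:05, 15:20-17:20.
Rina free: 08:50-09:30, 10:40-13:10, 13:25-13:55, 15:40-17:20.
Kira free: 08:00-11:40, 11:45-13:45, 15:05-18:00 (invert busy blocks within the working day).
Viktor ∩ Rina: 09:00-09:30, 10:40-11:35, 12:05-13:10, 13:25-13:55, 15:40-17:20.
Viktor ∩ Rina ∩ Kira: 09:00-09:30, 10:40-11:35, 12:05-13:10, 13:25-13:45, 15:40-17:20.
The last common window of at least 50 minutes is 15:40-17:20; a 50-minute meeting can start as late as 16:30 and still end by 17:20.

16:30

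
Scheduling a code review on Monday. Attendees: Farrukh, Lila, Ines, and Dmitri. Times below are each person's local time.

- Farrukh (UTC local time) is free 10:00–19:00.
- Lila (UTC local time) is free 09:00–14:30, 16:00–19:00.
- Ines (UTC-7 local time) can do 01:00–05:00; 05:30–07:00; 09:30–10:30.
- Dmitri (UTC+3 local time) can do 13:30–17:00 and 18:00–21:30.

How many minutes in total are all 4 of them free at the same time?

Farrukh in UTC: 10:00-19:00.
Lila in UTC: 09:00-14:30, 16:00-19:00.
Ines in UTC: 08:00-12:00, 12:30-14:00, 16:30-17:30 (add 7h to convert from UTC-7).
Dmitri in UTC: 10:30-14:00, 15:00-18:30 (subtract 3h to convert from UTC+3).
Farrukh ∩ Lila: 10:00-14:30, 16:00-19:00.
Farrukh ∩ Lila ∩ Ines: 10:00-12:00, 12:30-14:00, 16:30-17:30.
Farrukh ∩ Lila ∩ Ines ∩ Dmitri: 10:30-12:00, 12:30-14:00, 16:30-17:30.
So the common availability across everyone is 10:30-12:00, 12:30-14:00, 16:30-17:30.
Summing the common windows: 90 + 90 + 60 = 240 minutes.

240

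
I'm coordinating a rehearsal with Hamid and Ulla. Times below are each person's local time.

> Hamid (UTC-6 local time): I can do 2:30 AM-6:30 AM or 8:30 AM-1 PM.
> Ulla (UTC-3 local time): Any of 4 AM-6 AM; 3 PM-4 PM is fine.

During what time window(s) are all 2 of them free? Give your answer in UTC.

Hamid in UTC: 08:30-12:30, 14:30-19:00 (add 6h to convert from UTC-6).
Ulla in UTC: 07:00-09:00, 18:00-19:00 (add 3h to convert from UTC-3).
Hamid ∩ Ulla: 08:30-09:00, 18:00-19:00.

08:30-09:00, 18:00-19:00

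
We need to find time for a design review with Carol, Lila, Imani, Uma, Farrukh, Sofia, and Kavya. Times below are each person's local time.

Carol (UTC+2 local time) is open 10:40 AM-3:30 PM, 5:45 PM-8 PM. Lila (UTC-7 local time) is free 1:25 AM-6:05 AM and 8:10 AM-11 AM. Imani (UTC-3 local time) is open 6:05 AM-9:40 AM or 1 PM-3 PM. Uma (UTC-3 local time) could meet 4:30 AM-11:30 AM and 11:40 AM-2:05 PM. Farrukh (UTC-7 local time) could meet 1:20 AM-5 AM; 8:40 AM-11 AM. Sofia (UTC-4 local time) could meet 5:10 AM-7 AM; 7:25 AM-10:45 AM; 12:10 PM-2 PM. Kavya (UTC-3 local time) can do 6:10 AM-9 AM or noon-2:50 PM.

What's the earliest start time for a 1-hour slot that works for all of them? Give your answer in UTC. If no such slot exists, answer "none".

09:10

Carol in UTC: 08:40-13:30, 15:45-18:00 (subtract 2h to convert from UTC+2).
Lila in UTC: 08:25-13:05, 15:10-18:00 (add 7h to convert from UTC-7).
Imani in UTC: 09:05-12:40, 16:00-18:00 (add 3h to convert from UTC-3).
Uma in UTC: 07:30-14:30, 14:40-17:05 (add 3h to convert from UTC-3).
Farrukh in UTC: 08:20-12:00, 15:40-18:00 (add 7h to convert from UTC-7).
Sofia in UTC: 09:10-11:00, 11:25-14:45, 16:10-18:00 (add 4h to convert from UTC-4).
Kavya in UTC: 09:10-12:00, 15:00-17:50 (add 3h to convert from UTC-3).
Carol ∩ Lila: 08:40-13:05, 15:45-18:00.
Carol ∩ Lila ∩ Imani: 09:05-12:40, 16:00-18:00.
Carol ∩ Lila ∩ Imani ∩ Uma: 09:05-12:40, 16:00-17:05.
Carol ∩ Lila ∩ Imani ∩ Uma ∩ Farrukh: 09:05-12:00, 16:00-17:05.
Carol ∩ Lila ∩ Imani ∩ Uma ∩ Farrukh ∩ Sofia: 09:10-11:00, 11:25-12:00, 16:10-17:05.
Carol ∩ Lila ∩ Imani ∩ Uma ∩ Farrukh ∩ Sofia ∩ Kavya: 09:10-11:00, 11:25-12:00, 16:10-17:05.
The first common window of at least 60 minutes is 09:10-11:00, so the earliest start is 09:10.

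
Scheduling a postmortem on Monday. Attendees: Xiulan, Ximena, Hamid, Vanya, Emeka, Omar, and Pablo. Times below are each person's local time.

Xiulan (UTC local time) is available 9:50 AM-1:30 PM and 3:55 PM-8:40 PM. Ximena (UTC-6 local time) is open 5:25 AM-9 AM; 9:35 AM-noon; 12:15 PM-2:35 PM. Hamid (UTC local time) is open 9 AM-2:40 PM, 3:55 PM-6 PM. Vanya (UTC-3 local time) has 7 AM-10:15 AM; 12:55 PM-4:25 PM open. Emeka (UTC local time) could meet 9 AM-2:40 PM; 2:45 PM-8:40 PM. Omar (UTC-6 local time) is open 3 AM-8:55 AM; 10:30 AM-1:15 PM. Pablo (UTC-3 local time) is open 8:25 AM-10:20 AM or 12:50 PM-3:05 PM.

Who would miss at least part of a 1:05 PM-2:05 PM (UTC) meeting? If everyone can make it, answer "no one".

Pablo, Vanya, Xiulan

Xiulan in UTC: 09:50-13:30, 15:55-20:40.
Ximena in UTC: 11:25-15:00, 15:35-18:00, 18:15-20:35 (add 6h to convert from UTC-6).
Hamid in UTC: 09:00-14:40, 15:55-18:00.
Vanya in UTC: 10:00-13:15, 15:55-19:25 (add 3h to convert from UTC-3).
Emeka in UTC: 09:00-14:40, 14:45-20:40.
Omar in UTC: 09:00-14:55, 16:30-19:15 (add 6h to convert from UTC-6).
Pablo in UTC: 11:25-13:20, 15:50-18:05 (add 3h to convert from UTC-3).
Xiulan: not fully free for 13:05-14:05. Ximena: free for 13:05-14:05. Hamid: free for 13:05-14:05. Vanya: not fully free for 13:05-14:05. Emeka: free for 13:05-14:05. Omar: free for 13:05-14:05. Pablo: not fully free for 13:05-14:05.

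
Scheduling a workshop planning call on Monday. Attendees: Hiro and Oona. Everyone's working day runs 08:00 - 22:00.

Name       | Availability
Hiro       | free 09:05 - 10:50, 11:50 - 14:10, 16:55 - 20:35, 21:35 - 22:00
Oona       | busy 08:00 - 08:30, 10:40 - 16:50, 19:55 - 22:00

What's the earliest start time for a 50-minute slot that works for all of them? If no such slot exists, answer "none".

09:05

Hiro free: 09:05-10:50, 11:50-14:10, 16:55-20:35, 21:35-22:00.
Oona free: 08:30-10:40, 16:50-19:55 (invert busy blocks within the working day).
Hiro ∩ Oona: 09:05-10:40, 16:55-19:55.
Those are the intersection windows.
The first common window of at least 50 minutes is 09:05-10:40, so the earliest start is 09:05.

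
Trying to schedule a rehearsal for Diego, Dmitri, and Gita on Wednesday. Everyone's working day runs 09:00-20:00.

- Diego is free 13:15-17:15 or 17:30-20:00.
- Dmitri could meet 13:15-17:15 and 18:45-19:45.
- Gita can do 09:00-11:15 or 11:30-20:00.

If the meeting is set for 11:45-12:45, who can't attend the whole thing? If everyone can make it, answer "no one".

Diego, Dmitri

Diego: not fully free for 11:45-12:45. Dmitri: not fully free for 11:45-12:45. Gita: free for 11:45-12:45.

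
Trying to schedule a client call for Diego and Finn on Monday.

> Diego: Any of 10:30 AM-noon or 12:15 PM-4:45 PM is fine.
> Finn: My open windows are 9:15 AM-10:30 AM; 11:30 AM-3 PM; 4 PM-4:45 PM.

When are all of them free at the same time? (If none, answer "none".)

11:30-12:00, 12:15-15:00, 16:00-16:45

Diego ∩ Finn: 11:30-12:00, 12:15-15:00, 16:00-16:45.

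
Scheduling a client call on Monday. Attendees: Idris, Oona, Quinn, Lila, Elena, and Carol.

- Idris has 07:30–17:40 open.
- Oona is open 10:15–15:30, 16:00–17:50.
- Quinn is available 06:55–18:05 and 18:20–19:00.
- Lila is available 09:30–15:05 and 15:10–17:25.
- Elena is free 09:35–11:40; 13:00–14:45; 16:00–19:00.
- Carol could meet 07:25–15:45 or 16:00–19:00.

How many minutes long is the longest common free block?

Idris ∩ Oona: 10:15-15:30, 16:00-17:40.
Idris ∩ Oona ∩ Quinn: 10:15-15:30, 16:00-17:40.
Idris ∩ Oona ∩ Quinn ∩ Lila: 10:15-15:05, 15:10-15:30, 16:00-17:25.
Idris ∩ Oona ∩ Quinn ∩ Lila ∩ Elena: 10:15-11:40, 13:00-14:45, 16:00-17:25.
Idris ∩ Oona ∩ Quinn ∩ Lila ∩ Elena ∩ Carol: 10:15-11:40, 13:00-14:45, 16:00-17:25.
Those are the intersection windows.
The longest is 13:00-14:45 at 105 minutes.

105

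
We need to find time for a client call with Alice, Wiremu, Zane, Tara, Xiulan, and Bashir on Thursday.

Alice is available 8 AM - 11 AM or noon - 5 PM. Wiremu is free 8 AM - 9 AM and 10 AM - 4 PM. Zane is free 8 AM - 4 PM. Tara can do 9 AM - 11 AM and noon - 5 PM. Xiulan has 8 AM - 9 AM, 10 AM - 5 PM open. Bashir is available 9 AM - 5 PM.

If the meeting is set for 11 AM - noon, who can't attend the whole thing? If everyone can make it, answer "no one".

Alice, Tara

Alice: not fully free for 11:00-12:00. Wiremu: free for 11:00-12:00. Zane: free for 11:00-12:00. Tara: not fully free for 11:00-12:00. Xiulan: free for 11:00-12:00. Bashir: free for 11:00-12:00.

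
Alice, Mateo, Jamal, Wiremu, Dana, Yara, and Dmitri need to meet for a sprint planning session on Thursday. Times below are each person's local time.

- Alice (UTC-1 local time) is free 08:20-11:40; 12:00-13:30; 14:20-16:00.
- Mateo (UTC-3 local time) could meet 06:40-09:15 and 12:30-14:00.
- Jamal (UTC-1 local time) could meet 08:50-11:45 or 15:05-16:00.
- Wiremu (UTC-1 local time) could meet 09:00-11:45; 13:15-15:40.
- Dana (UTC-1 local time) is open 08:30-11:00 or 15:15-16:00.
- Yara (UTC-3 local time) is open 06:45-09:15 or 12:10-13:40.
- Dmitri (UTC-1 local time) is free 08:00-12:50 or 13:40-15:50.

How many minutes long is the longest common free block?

Alice in UTC: 09:20-12:40, 13:00-14:30, 15:20-17:00 (add 1h to convert from UTC-1).
Mateo in UTC: 09:40-12:15, 15:30-17:00 (add 3h to convert from UTC-3).
Jamal in UTC: 09:50-12:45, 16:05-17:00 (add 1h to convert from UTC-1).
Wiremu in UTC: 10:00-12:45, 14:15-16:40 (add 1h to convert from UTC-1).
Dana in UTC: 09:30-12:00, 16:15-17:00 (add 1h to convert from UTC-1).
Yara in UTC: 09:45-12:15, 15:10-16:40 (add 3h to convert from UTC-3).
Dmitri in UTC: 09:00-13:50, 14:40-16:50 (add 1h to convert from UTC-1).
Alice ∩ Mateo: 09:40-12:15, 15:30-17:00.
Alice ∩ Mateo ∩ Jamal: 09:50-12:15, 16:05-17:00.
Alice ∩ Mateo ∩ Jamal ∩ Wiremu: 10:00-12:15, 16:05-16:40.
Alice ∩ Mateo ∩ Jamal ∩ Wiremu ∩ Dana: 10:00-12:00, 16:15-16:40.
Alice ∩ Mateo ∩ Jamal ∩ Wiremu ∩ Dana ∩ Yara: 10:00-12:00, 16:15-16:40.
Alice ∩ Mateo ∩ Jamal ∩ Wiremu ∩ Dana ∩ Yara ∩ Dmitri: 10:00-12:00, 16:15-16:40.
The longest is 10:00-12:00 at 120 minutes.

120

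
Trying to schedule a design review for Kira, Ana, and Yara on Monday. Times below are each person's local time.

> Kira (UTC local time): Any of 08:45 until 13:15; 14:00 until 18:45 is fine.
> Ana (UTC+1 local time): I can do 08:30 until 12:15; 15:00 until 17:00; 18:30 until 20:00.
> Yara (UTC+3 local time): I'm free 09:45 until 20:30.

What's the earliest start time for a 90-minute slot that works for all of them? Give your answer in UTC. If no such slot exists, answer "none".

Kira in UTC: 08:45-13:15, 14:00-18:45.
Ana in UTC: 07:30-11:15, 14:00-16:00, 17:30-19:00 (subtract 1h to convert from UTC+1).
Yara in UTC: 06:45-17:30 (subtract 3h to convert from UTC+3).
Kira ∩ Ana: 08:45-11:15, 14:00-16:00, 17:30-18:45.
Kira ∩ Ana ∩ Yara: 08:45-11:15, 14:00-16:00.
The first common window of at least 90 minutes is 08:45-11:15, so the earliest start is 08:45.

08:45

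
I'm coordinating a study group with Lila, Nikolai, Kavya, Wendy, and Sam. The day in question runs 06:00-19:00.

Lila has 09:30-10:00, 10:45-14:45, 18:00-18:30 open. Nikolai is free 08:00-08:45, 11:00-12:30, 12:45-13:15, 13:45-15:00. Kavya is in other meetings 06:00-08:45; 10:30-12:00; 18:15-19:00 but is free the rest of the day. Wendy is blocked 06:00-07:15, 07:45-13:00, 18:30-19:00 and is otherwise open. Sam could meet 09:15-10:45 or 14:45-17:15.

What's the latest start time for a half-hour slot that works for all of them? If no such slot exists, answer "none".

Lila free: 09:30-10:00, 10:45-14:45, 18:00-18:30.
Nikolai free: 08:00-08:45, 11:00-12:30, 12:45-13:15, 13:45-15:00.
Kavya free: 08:45-10:30, 12:00-18:15 (invert busy blocks within the working day).
Wendy free: 07:15-07:45, 13:00-18:30 (invert busy blocks within the working day).
Sam free: 09:15-10:45, 14:45-17:15.
Lila ∩ Nikolai: 11:00-12:30, 12:45-13:15, 13:45-14:45.
Lila ∩ Nikolai ∩ Kavya: 12:00-12:30, 12:45-13:15, 13:45-14:45.
Lila ∩ Nikolai ∩ Kavya ∩ Wendy: 13:00-13:15, 13:45-14:45.
Lila ∩ Nikolai ∩ Kavya ∩ Wendy ∩ Sam: ∅.
There is no time when everyone is free.
No common window is at least 30 minutes long.

none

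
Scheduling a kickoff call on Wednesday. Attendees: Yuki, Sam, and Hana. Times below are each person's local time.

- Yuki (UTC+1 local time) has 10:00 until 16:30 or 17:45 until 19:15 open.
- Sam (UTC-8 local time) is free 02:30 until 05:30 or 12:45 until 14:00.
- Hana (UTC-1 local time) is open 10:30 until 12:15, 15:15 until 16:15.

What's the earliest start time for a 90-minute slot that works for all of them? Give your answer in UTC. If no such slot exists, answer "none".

11:30

Yuki in UTC: 09:00-15:30, 16:45-18:15 (subtract 1h to convert from UTC+1).
Sam in UTC: 10:30-13:30, 20:45-22:00 (add 8h to convert from UTC-8).
Hana in UTC: 11:30-13:15, 16:15-17:15 (add 1h to convert from UTC-1).
Yuki ∩ Sam: 10:30-13:30.
Yuki ∩ Sam ∩ Hana: 11:30-13:15.
Those are the intersection windows.
The first common window of at least 90 minutes is 11:30-13:15, so the earliest start is 11:30.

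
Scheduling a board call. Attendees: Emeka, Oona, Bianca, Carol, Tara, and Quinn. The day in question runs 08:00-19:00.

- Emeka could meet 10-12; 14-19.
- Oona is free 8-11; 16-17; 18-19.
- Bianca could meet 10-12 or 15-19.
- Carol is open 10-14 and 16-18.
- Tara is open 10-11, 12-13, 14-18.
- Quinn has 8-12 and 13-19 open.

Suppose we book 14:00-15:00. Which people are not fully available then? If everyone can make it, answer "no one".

Bianca, Carol, Oona

Emeka: free for 14:00-15:00. Oona: not fully free for 14:00-15:00. Bianca: not fully free for 14:00-15:00. Carol: not fully free for 14:00-15:00. Tara: free for 14:00-15:00. Quinn: free for 14:00-15:00.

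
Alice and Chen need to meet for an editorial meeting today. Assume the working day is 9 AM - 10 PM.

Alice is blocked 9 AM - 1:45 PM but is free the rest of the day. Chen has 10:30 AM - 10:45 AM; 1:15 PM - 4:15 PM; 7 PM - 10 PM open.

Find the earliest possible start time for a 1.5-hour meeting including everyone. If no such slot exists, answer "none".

13:45

Alice free: 13:45-22:00 (invert busy blocks within the working day).
Chen free: 10:30-10:45, 13:15-16:15, 19:00-22:00.
Alice ∩ Chen: 13:45-16:15, 19:00-22:00.
The first common window of at least 90 minutes is 13:45-16:15, so the earliest start is 13:45.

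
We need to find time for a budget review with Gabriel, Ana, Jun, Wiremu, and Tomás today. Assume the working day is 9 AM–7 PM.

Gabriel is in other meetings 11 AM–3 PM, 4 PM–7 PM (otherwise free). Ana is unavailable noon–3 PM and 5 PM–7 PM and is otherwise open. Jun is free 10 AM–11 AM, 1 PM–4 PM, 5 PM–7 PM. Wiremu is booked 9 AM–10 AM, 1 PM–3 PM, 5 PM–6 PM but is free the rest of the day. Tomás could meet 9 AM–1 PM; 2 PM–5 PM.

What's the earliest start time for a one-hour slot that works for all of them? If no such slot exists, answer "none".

10:00

Gabriel free: 09:00-11:00, 15:00-16:00 (invert busy blocks within the working day).
Ana free: 09:00-12:00, 15:00-17:00 (invert busy blocks within the working day).
Jun free: 10:00-11:00, 13:00-16:00, 17:00-19:00.
Wiremu free: 10:00-13:00, 15:00-17:00, 18:00-19:00 (invert busy blocks within the working day).
Tomás free: 09:00-13:00, 14:00-17:00.
Gabriel ∩ Ana: 09:00-11:00, 15:00-16:00.
Gabriel ∩ Ana ∩ Jun: 10:00-11:00, 15:00-16:00.
Gabriel ∩ Ana ∩ Jun ∩ Wiremu: 10:00-11:00, 15:00-16:00.
Gabriel ∩ Ana ∩ Jun ∩ Wiremu ∩ Tomás: 10:00-11:00, 15:00-16:00.
The first common window of at least 60 minutes is 10:00-11:00, so the earliest start is 10:00.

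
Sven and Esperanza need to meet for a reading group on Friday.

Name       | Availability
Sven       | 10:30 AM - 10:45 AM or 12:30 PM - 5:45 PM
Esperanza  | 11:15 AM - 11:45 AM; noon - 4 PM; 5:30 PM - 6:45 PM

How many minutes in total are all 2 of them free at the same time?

225

Sven ∩ Esperanza: 12:30-16:00, 17:30-17:45.
Summing the common windows: 210 + 15 = 225 minutes.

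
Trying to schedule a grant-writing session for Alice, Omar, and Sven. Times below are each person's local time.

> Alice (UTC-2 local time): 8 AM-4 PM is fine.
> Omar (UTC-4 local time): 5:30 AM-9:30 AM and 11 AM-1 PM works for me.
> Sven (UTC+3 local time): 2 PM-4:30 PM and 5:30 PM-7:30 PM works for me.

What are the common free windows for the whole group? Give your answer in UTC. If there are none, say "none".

Alice in UTC: 10:00-18:00 (add 2h to convert from UTC-2).
Omar in UTC: 09:30-13:30, 15:00-17:00 (add 4h to convert from UTC-4).
Sven in UTC: 11:00-13:30, 14:30-16:30 (subtract 3h to convert from UTC+3).
Alice ∩ Omar: 10:00-13:30, 15:00-17:00.
Alice ∩ Omar ∩ Sven: 11:00-13:30, 15:00-16:30.

11:00-13:30, 15:00-16:30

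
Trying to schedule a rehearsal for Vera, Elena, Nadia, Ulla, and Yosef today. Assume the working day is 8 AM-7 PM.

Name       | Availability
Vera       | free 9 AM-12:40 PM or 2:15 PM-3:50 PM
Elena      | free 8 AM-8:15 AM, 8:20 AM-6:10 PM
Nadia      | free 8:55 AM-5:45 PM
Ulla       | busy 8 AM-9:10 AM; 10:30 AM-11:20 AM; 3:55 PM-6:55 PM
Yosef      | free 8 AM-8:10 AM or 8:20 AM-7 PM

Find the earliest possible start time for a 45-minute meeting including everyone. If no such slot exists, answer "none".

09:10

Vera free: 09:00-12:40, 14:15-15:50.
Elena free: 08:00-08:15, 08:20-18:10.
Nadia free: 08:55-17:45.
Ulla free: 09:10-10:30, 11:20-15:55, 18:55-19:00 (invert busy blocks within the working day).
Yosef free: 08:00-08:10, 08:20-19:00.
Vera ∩ Elena: 09:00-12:40, 14:15-15:50.
Vera ∩ Elena ∩ Nadia: 09:00-12:40, 14:15-15:50.
Vera ∩ Elena ∩ Nadia ∩ Ulla: 09:10-10:30, 11:20-12:40, 14:15-15:50.
Vera ∩ Elena ∩ Nadia ∩ Ulla ∩ Yosef: 09:10-10:30, 11:20-12:40, 14:15-15:50.
The first common window of at least 45 minutes is 09:10-10:30, so the earliest start is 09:10.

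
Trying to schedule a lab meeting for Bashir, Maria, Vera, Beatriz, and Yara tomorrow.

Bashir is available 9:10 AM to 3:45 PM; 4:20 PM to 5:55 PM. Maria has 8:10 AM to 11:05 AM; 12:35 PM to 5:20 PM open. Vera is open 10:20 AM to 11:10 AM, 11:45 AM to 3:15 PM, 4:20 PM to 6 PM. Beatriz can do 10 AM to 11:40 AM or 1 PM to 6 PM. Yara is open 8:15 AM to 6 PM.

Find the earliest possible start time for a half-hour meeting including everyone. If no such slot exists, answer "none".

10:20

Bashir ∩ Maria: 09:10-11:05, 12:35-15:45, 16:20-17:20.
Bashir ∩ Maria ∩ Vera: 10:20-11:05, 12:35-15:15, 16:20-17:20.
Bashir ∩ Maria ∩ Vera ∩ Beatriz: 10:20-11:05, 13:00-15:15, 16:20-17:20.
Bashir ∩ Maria ∩ Vera ∩ Beatriz ∩ Yara: 10:20-11:05, 13:00-15:15, 16:20-17:20.
The first common window of at least 30 minutes is 10:20-11:05, so the earliest start is 10:20.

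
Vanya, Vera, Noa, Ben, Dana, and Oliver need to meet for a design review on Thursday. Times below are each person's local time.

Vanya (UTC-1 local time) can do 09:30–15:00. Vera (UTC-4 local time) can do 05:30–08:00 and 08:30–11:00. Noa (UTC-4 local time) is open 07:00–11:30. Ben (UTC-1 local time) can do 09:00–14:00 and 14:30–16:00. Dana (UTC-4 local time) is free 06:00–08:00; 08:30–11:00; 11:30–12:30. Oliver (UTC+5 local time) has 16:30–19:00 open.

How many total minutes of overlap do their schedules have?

120

Vanya in UTC: 10:30-16:00 (add 1h to convert from UTC-1).
Vera in UTC: 09:30-12:00, 12:30-15:00 (add 4h to convert from UTC-4).
Noa in UTC: 11:00-15:30 (add 4h to convert from UTC-4).
Ben in UTC: 10:00-15:00, 15:30-17:00 (add 1h to convert from UTC-1).
Dana in UTC: 10:00-12:00, 12:30-15:00, 15:30-16:30 (add 4h to convert from UTC-4).
Oliver in UTC: 11:30-14:00 (subtract 5h to convert from UTC+5).
Vanya ∩ Vera: 10:30-12:00, 12:30-15:00.
Vanya ∩ Vera ∩ Noa: 11:00-12:00, 12:30-15:00.
Vanya ∩ Vera ∩ Noa ∩ Ben: 11:00-12:00, 12:30-15:00.
Vanya ∩ Vera ∩ Noa ∩ Ben ∩ Dana: 11:00-12:00, 12:30-15:00.
Vanya ∩ Vera ∩ Noa ∩ Ben ∩ Dana ∩ Oliver: 11:30-12:00, 12:30-14:00.
Summing the common windows: 30 + 90 = 120 minutes.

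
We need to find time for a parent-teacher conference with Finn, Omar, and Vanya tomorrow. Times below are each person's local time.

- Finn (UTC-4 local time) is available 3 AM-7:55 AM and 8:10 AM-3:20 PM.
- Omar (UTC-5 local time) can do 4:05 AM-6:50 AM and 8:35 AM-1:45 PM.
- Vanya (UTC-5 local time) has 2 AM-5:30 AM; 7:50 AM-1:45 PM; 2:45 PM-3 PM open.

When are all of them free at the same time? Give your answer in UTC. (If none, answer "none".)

Finn in UTC: 07:00-11:55, 12:10-19:20 (add 4h to convert from UTC-4).
Omar in UTC: 09:05-11:50, 13:35-18:45 (add 5h to convert from UTC-5).
Vanya in UTC: 07:00-10:30, 12:50-18:45, 19:45-20:00 (add 5h to convert from UTC-5).
Finn ∩ Omar: 09:05-11:50, 13:35-18:45.
Finn ∩ Omar ∩ Vanya: 09:05-10:30, 13:35-18:45.
Those are the intersection windows.

09:05-10:30, 13:35-18:45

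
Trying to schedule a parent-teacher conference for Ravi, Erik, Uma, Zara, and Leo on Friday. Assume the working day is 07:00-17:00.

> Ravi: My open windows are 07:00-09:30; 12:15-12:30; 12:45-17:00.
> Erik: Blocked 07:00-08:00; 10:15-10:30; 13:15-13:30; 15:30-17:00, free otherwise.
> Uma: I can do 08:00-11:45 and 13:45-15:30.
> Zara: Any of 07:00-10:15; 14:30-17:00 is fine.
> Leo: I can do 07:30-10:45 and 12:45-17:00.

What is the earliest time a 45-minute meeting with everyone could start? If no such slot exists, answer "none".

Ravi free: 07:00-09:30, 12:15-12:30, 12:45-17:00.
Erik free: 08:00-10:15, 10:30-13:15, 13:30-15:30 (invert busy blocks within the working day).
Uma free: 08:00-11:45, 13:45-15:30.
Zara free: 07:00-10:15, 14:30-17:00.
Leo free: 07:30-10:45, 12:45-17:00.
Ravi ∩ Erik: 08:00-09:30, 12:15-12:30, 12:45-13:15, 13:30-15:30.
Ravi ∩ Erik ∩ Uma: 08:00-09:30, 13:45-15:30.
Ravi ∩ Erik ∩ Uma ∩ Zara: 08:00-09:30, 14:30-15:30.
Ravi ∩ Erik ∩ Uma ∩ Zara ∩ Leo: 08:00-09:30, 14:30-15:30.
Those are the intersection windows.
The first common window of at least 45 minutes is 08:00-09:30, so the earliest start is 08:00.

08:00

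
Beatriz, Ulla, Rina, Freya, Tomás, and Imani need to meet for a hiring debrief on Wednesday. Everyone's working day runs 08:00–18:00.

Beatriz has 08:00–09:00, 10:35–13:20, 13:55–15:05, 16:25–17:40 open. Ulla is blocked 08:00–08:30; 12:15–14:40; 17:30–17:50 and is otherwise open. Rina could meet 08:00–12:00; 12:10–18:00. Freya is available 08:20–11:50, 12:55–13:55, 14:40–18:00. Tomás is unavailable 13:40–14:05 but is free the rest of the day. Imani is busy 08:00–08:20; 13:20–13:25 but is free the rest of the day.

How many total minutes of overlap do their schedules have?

195

Beatriz free: 08:00-09:00, 10:35-13:20, 13:55-15:05, 16:25-17:40.
Ulla free: 08:30-12:15, 14:40-17:30, 17:50-18:00 (invert busy blocks within the working day).
Rina free: 08:00-12:00, 12:10-18:00.
Freya free: 08:20-11:50, 12:55-13:55, 14:40-18:00.
Tomás free: 08:00-13:40, 14:05-18:00 (invert busy blocks within the working day).
Imani free: 08:20-13:20, 13:25-18:00 (invert busy blocks within the working day).
Beatriz ∩ Ulla: 08:30-09:00, 10:35-12:15, 14:40-15:05, 16:25-17:30.
Beatriz ∩ Ulla ∩ Rina: 08:30-09:00, 10:35-12:00, 12:10-12:15, 14:40-15:05, 16:25-17:30.
Beatriz ∩ Ulla ∩ Rina ∩ Freya: 08:30-09:00, 10:35-11:50, 14:40-15:05, 16:25-17:30.
Beatriz ∩ Ulla ∩ Rina ∩ Freya ∩ Tomás: 08:30-09:00, 10:35-11:50, 14:40-15:05, 16:25-17:30.
Beatriz ∩ Ulla ∩ Rina ∩ Freya ∩ Tomás ∩ Imani: 08:30-09:00, 10:35-11:50, 14:40-15:05, 16:25-17:30.
Those are the intersection windows.
Summing the common windows: 30 + 75 + 25 + 65 = 195 minutes.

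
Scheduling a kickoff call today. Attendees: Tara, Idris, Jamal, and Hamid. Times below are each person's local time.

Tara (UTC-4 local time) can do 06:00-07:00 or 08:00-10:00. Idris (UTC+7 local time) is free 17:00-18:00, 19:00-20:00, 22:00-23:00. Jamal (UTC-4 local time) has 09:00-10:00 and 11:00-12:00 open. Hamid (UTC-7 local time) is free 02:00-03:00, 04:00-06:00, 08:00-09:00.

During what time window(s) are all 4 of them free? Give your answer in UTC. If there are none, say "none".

Tara in UTC: 10:00-11:00, 12:00-14:00 (add 4h to convert from UTC-4).
Idris in UTC: 10:00-11:00, 12:00-13:00, 15:00-16:00 (subtract 7h to convert from UTC+7).
Jamal in UTC: 13:00-14:00, 15:00-16:00 (add 4h to convert from UTC-4).
Hamid in UTC: 09:00-10:00, 11:00-13:00, 15:00-16:00 (add 7h to convert from UTC-7).
Tara ∩ Idris: 10:00-11:00, 12:00-13:00.
Tara ∩ Idris ∩ Jamal: ∅.
Tara ∩ Idris ∩ Jamal ∩ Hamid: ∅.
There is no time when everyone is free.

none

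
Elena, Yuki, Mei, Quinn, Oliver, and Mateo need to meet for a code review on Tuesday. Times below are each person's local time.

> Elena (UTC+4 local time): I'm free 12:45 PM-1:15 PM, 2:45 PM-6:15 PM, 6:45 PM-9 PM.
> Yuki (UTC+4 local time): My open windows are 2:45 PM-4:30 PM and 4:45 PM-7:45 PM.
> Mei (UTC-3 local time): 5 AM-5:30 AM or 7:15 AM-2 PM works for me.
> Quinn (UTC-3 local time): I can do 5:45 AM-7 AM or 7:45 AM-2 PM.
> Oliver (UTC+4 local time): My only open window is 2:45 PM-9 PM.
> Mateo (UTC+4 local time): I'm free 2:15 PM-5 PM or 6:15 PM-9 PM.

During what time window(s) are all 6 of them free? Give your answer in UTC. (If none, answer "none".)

10:45-12:30, 12:45-13:00, 14:45-15:45

Elena in UTC: 08:45-09:15, 10:45-14:15, 14:45-17:00 (subtract 4h to convert from UTC+4).
Yuki in UTC: 10:45-12:30, 12:45-15:45 (subtract 4h to convert from UTC+4).
Mei in UTC: 08:00-08:30, 10:15-17:00 (add 3h to convert from UTC-3).
Quinn in UTC: 08:45-10:00, 10:45-17:00 (add 3h to convert from UTC-3).
Oliver in UTC: 10:45-17:00 (subtract 4h to convert from UTC+4).
Mateo in UTC: 10:15-13:00, 14:15-17:00 (subtract 4h to convert from UTC+4).
Elena ∩ Yuki: 10:45-12:30, 12:45-14:15, 14:45-15:45.
Elena ∩ Yuki ∩ Mei: 10:45-12:30, 12:45-14:15, 14:45-15:45.
Elena ∩ Yuki ∩ Mei ∩ Quinn: 10:45-12:30, 12:45-14:15, 14:45-15:45.
Elena ∩ Yuki ∩ Mei ∩ Quinn ∩ Oliver: 10:45-12:30, 12:45-14:15, 14:45-15:45.
Elena ∩ Yuki ∩ Mei ∩ Quinn ∩ Oliver ∩ Mateo: 10:45-12:30, 12:45-13:00, 14:45-15:45.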